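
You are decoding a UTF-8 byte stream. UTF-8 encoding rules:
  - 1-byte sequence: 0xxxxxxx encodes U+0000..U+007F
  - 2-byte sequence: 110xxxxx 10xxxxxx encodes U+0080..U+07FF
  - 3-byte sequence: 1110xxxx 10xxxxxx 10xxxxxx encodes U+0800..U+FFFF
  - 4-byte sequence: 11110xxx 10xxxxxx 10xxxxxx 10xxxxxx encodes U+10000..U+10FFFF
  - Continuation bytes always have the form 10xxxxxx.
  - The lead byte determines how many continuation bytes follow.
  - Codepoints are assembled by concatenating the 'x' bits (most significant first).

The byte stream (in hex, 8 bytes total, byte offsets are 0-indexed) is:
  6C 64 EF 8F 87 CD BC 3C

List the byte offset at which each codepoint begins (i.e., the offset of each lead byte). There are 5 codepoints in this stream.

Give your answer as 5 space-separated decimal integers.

Answer: 0 1 2 5 7

Derivation:
Byte[0]=6C: 1-byte ASCII. cp=U+006C
Byte[1]=64: 1-byte ASCII. cp=U+0064
Byte[2]=EF: 3-byte lead, need 2 cont bytes. acc=0xF
Byte[3]=8F: continuation. acc=(acc<<6)|0x0F=0x3CF
Byte[4]=87: continuation. acc=(acc<<6)|0x07=0xF3C7
Completed: cp=U+F3C7 (starts at byte 2)
Byte[5]=CD: 2-byte lead, need 1 cont bytes. acc=0xD
Byte[6]=BC: continuation. acc=(acc<<6)|0x3C=0x37C
Completed: cp=U+037C (starts at byte 5)
Byte[7]=3C: 1-byte ASCII. cp=U+003C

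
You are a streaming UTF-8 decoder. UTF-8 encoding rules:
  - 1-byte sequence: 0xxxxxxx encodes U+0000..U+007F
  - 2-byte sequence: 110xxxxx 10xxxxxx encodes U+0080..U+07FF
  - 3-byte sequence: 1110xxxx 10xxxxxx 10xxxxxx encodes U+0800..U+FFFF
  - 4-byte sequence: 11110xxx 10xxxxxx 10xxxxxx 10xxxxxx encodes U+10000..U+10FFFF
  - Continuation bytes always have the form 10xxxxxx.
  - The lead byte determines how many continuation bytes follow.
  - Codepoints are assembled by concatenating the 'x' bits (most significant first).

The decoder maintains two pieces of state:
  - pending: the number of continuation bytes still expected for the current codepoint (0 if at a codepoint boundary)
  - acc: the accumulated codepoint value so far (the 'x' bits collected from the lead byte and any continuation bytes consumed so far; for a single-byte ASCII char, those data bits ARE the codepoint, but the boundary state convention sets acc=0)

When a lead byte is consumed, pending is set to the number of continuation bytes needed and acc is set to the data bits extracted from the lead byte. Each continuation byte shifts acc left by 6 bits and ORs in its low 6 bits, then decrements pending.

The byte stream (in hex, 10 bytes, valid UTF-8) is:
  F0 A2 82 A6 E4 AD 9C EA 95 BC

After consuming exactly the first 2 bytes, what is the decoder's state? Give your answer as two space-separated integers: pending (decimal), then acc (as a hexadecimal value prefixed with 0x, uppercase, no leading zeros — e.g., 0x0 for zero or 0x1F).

Byte[0]=F0: 4-byte lead. pending=3, acc=0x0
Byte[1]=A2: continuation. acc=(acc<<6)|0x22=0x22, pending=2

Answer: 2 0x22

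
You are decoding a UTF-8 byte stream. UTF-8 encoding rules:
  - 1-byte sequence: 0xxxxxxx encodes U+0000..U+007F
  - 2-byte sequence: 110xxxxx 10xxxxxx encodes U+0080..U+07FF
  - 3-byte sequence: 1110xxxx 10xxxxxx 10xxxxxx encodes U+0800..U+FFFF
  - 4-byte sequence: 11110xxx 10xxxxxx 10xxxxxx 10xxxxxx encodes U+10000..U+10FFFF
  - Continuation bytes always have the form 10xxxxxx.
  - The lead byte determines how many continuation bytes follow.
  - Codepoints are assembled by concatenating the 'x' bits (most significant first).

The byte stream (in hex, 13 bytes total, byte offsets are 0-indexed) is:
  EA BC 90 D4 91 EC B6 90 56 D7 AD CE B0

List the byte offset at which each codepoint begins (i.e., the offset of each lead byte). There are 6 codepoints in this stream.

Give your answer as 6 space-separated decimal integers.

Byte[0]=EA: 3-byte lead, need 2 cont bytes. acc=0xA
Byte[1]=BC: continuation. acc=(acc<<6)|0x3C=0x2BC
Byte[2]=90: continuation. acc=(acc<<6)|0x10=0xAF10
Completed: cp=U+AF10 (starts at byte 0)
Byte[3]=D4: 2-byte lead, need 1 cont bytes. acc=0x14
Byte[4]=91: continuation. acc=(acc<<6)|0x11=0x511
Completed: cp=U+0511 (starts at byte 3)
Byte[5]=EC: 3-byte lead, need 2 cont bytes. acc=0xC
Byte[6]=B6: continuation. acc=(acc<<6)|0x36=0x336
Byte[7]=90: continuation. acc=(acc<<6)|0x10=0xCD90
Completed: cp=U+CD90 (starts at byte 5)
Byte[8]=56: 1-byte ASCII. cp=U+0056
Byte[9]=D7: 2-byte lead, need 1 cont bytes. acc=0x17
Byte[10]=AD: continuation. acc=(acc<<6)|0x2D=0x5ED
Completed: cp=U+05ED (starts at byte 9)
Byte[11]=CE: 2-byte lead, need 1 cont bytes. acc=0xE
Byte[12]=B0: continuation. acc=(acc<<6)|0x30=0x3B0
Completed: cp=U+03B0 (starts at byte 11)

Answer: 0 3 5 8 9 11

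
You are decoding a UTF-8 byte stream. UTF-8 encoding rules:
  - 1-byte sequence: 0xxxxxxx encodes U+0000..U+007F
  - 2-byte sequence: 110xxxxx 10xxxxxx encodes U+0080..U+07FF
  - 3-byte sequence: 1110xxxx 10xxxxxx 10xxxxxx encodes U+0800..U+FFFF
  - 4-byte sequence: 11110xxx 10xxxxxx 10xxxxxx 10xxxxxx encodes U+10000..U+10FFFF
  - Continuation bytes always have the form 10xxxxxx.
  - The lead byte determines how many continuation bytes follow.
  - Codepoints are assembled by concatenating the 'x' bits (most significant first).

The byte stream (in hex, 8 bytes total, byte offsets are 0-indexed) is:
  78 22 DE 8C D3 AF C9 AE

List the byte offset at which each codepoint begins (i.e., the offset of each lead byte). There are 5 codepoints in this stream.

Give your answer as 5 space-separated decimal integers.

Byte[0]=78: 1-byte ASCII. cp=U+0078
Byte[1]=22: 1-byte ASCII. cp=U+0022
Byte[2]=DE: 2-byte lead, need 1 cont bytes. acc=0x1E
Byte[3]=8C: continuation. acc=(acc<<6)|0x0C=0x78C
Completed: cp=U+078C (starts at byte 2)
Byte[4]=D3: 2-byte lead, need 1 cont bytes. acc=0x13
Byte[5]=AF: continuation. acc=(acc<<6)|0x2F=0x4EF
Completed: cp=U+04EF (starts at byte 4)
Byte[6]=C9: 2-byte lead, need 1 cont bytes. acc=0x9
Byte[7]=AE: continuation. acc=(acc<<6)|0x2E=0x26E
Completed: cp=U+026E (starts at byte 6)

Answer: 0 1 2 4 6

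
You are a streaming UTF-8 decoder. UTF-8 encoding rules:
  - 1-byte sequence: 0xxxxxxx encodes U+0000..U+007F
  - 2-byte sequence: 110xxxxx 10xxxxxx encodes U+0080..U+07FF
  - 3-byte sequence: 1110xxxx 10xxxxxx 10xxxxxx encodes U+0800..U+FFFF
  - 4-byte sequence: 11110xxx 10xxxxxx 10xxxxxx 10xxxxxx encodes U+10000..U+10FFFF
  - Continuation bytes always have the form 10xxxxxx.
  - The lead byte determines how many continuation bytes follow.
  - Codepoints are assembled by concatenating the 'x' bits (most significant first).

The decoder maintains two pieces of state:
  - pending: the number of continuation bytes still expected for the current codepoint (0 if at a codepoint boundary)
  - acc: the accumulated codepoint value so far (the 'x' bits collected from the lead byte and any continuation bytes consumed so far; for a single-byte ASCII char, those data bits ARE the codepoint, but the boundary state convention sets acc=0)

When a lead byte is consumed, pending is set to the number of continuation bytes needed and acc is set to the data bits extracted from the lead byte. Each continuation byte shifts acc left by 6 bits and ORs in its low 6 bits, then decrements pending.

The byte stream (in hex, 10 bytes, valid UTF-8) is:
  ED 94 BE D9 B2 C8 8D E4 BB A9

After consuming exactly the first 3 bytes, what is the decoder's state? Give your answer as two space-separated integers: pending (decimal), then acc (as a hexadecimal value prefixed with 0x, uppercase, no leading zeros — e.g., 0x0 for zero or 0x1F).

Byte[0]=ED: 3-byte lead. pending=2, acc=0xD
Byte[1]=94: continuation. acc=(acc<<6)|0x14=0x354, pending=1
Byte[2]=BE: continuation. acc=(acc<<6)|0x3E=0xD53E, pending=0

Answer: 0 0xD53E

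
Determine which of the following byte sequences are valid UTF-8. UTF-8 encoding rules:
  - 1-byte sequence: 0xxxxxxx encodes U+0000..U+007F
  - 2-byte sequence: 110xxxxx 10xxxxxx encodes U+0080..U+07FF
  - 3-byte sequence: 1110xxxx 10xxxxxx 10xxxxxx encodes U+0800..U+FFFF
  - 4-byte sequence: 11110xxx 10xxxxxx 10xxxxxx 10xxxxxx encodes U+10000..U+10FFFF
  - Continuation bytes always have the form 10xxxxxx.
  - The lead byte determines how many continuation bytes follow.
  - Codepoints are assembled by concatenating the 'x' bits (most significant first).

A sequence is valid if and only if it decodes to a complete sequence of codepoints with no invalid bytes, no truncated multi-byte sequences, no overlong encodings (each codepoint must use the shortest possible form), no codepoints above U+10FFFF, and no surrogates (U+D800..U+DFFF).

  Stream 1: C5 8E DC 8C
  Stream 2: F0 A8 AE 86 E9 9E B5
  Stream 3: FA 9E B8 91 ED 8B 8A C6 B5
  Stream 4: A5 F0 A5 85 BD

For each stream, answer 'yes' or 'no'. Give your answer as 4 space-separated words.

Stream 1: decodes cleanly. VALID
Stream 2: decodes cleanly. VALID
Stream 3: error at byte offset 0. INVALID
Stream 4: error at byte offset 0. INVALID

Answer: yes yes no no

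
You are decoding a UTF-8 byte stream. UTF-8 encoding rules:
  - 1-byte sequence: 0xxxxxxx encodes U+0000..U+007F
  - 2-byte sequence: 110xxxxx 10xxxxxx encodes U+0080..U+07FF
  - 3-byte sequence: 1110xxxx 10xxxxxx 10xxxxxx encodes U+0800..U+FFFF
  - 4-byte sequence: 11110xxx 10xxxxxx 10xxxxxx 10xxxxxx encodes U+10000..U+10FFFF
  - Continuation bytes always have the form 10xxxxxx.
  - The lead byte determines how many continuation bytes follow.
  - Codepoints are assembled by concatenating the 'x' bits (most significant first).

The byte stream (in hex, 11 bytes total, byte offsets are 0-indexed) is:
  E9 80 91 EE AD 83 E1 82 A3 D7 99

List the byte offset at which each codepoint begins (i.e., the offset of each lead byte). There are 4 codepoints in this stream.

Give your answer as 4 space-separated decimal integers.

Byte[0]=E9: 3-byte lead, need 2 cont bytes. acc=0x9
Byte[1]=80: continuation. acc=(acc<<6)|0x00=0x240
Byte[2]=91: continuation. acc=(acc<<6)|0x11=0x9011
Completed: cp=U+9011 (starts at byte 0)
Byte[3]=EE: 3-byte lead, need 2 cont bytes. acc=0xE
Byte[4]=AD: continuation. acc=(acc<<6)|0x2D=0x3AD
Byte[5]=83: continuation. acc=(acc<<6)|0x03=0xEB43
Completed: cp=U+EB43 (starts at byte 3)
Byte[6]=E1: 3-byte lead, need 2 cont bytes. acc=0x1
Byte[7]=82: continuation. acc=(acc<<6)|0x02=0x42
Byte[8]=A3: continuation. acc=(acc<<6)|0x23=0x10A3
Completed: cp=U+10A3 (starts at byte 6)
Byte[9]=D7: 2-byte lead, need 1 cont bytes. acc=0x17
Byte[10]=99: continuation. acc=(acc<<6)|0x19=0x5D9
Completed: cp=U+05D9 (starts at byte 9)

Answer: 0 3 6 9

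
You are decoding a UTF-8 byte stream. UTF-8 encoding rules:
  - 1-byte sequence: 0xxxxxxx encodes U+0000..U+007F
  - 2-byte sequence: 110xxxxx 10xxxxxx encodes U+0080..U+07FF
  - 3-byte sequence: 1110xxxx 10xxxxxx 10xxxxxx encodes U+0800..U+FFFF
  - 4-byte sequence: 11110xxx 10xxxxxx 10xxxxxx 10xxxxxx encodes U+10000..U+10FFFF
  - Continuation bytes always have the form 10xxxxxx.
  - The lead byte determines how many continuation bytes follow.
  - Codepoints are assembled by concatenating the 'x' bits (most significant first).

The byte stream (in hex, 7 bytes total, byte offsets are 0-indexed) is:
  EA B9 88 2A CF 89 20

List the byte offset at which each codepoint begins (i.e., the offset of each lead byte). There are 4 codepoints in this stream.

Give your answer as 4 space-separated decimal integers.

Answer: 0 3 4 6

Derivation:
Byte[0]=EA: 3-byte lead, need 2 cont bytes. acc=0xA
Byte[1]=B9: continuation. acc=(acc<<6)|0x39=0x2B9
Byte[2]=88: continuation. acc=(acc<<6)|0x08=0xAE48
Completed: cp=U+AE48 (starts at byte 0)
Byte[3]=2A: 1-byte ASCII. cp=U+002A
Byte[4]=CF: 2-byte lead, need 1 cont bytes. acc=0xF
Byte[5]=89: continuation. acc=(acc<<6)|0x09=0x3C9
Completed: cp=U+03C9 (starts at byte 4)
Byte[6]=20: 1-byte ASCII. cp=U+0020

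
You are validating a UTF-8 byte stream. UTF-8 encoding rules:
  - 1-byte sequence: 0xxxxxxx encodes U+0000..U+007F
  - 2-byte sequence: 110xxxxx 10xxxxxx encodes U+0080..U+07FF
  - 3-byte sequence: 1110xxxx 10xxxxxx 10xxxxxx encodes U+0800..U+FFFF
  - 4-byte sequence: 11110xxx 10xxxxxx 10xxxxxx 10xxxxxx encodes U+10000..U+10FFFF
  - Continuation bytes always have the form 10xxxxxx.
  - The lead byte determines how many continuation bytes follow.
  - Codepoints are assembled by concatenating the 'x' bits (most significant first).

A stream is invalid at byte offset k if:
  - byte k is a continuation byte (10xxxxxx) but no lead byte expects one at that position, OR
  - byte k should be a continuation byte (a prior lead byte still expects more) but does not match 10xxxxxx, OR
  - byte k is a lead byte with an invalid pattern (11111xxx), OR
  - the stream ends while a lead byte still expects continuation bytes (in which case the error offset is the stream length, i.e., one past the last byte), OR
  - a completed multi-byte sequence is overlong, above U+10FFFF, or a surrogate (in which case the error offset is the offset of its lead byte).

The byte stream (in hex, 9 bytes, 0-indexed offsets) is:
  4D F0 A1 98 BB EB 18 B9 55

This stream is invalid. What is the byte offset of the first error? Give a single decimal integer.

Byte[0]=4D: 1-byte ASCII. cp=U+004D
Byte[1]=F0: 4-byte lead, need 3 cont bytes. acc=0x0
Byte[2]=A1: continuation. acc=(acc<<6)|0x21=0x21
Byte[3]=98: continuation. acc=(acc<<6)|0x18=0x858
Byte[4]=BB: continuation. acc=(acc<<6)|0x3B=0x2163B
Completed: cp=U+2163B (starts at byte 1)
Byte[5]=EB: 3-byte lead, need 2 cont bytes. acc=0xB
Byte[6]=18: expected 10xxxxxx continuation. INVALID

Answer: 6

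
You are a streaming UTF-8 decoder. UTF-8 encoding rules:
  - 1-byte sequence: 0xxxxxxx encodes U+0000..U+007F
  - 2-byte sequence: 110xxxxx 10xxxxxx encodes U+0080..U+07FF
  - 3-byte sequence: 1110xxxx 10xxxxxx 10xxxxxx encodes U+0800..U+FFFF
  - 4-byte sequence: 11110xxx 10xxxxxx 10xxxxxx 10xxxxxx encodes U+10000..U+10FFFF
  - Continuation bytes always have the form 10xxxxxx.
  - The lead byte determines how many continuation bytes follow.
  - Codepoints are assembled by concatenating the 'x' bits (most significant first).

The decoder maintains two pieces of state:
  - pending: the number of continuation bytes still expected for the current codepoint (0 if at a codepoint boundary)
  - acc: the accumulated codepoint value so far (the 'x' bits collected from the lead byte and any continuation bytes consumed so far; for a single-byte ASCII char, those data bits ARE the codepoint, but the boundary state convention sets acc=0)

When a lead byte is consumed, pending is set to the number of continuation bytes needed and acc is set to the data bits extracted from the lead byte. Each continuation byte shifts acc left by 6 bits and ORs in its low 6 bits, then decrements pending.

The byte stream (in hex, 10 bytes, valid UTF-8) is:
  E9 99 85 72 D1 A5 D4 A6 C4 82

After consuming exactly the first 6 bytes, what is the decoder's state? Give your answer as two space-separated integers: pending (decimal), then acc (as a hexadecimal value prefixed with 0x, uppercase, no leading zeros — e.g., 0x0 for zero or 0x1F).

Byte[0]=E9: 3-byte lead. pending=2, acc=0x9
Byte[1]=99: continuation. acc=(acc<<6)|0x19=0x259, pending=1
Byte[2]=85: continuation. acc=(acc<<6)|0x05=0x9645, pending=0
Byte[3]=72: 1-byte. pending=0, acc=0x0
Byte[4]=D1: 2-byte lead. pending=1, acc=0x11
Byte[5]=A5: continuation. acc=(acc<<6)|0x25=0x465, pending=0

Answer: 0 0x465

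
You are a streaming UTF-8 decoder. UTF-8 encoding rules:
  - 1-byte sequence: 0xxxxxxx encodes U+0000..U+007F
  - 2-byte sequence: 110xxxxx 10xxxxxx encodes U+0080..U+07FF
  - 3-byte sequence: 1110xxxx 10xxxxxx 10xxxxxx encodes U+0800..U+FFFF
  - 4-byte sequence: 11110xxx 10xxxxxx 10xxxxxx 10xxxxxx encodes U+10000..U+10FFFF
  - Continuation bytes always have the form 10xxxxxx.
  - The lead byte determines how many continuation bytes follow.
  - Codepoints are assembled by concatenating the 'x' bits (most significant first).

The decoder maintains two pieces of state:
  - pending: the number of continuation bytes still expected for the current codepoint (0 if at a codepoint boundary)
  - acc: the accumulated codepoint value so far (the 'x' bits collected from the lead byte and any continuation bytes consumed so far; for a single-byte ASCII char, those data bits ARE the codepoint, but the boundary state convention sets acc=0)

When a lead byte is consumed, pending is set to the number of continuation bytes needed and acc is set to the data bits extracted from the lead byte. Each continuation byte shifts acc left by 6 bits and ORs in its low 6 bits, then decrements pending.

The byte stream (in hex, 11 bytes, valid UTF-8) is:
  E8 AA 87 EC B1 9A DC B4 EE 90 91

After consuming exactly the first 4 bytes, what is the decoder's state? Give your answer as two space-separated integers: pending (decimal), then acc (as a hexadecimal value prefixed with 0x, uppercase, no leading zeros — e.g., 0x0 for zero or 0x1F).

Answer: 2 0xC

Derivation:
Byte[0]=E8: 3-byte lead. pending=2, acc=0x8
Byte[1]=AA: continuation. acc=(acc<<6)|0x2A=0x22A, pending=1
Byte[2]=87: continuation. acc=(acc<<6)|0x07=0x8A87, pending=0
Byte[3]=EC: 3-byte lead. pending=2, acc=0xC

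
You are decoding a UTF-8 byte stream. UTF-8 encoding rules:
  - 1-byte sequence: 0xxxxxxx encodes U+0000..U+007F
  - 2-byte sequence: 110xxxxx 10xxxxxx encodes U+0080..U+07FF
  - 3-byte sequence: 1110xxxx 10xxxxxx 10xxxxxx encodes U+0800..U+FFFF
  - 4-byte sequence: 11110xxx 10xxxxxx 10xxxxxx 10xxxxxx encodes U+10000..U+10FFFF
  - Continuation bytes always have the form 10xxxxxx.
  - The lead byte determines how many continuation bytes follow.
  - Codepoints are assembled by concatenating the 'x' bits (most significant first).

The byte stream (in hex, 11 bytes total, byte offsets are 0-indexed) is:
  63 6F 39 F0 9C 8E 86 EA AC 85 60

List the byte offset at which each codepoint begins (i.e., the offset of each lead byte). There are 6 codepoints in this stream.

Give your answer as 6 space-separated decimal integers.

Answer: 0 1 2 3 7 10

Derivation:
Byte[0]=63: 1-byte ASCII. cp=U+0063
Byte[1]=6F: 1-byte ASCII. cp=U+006F
Byte[2]=39: 1-byte ASCII. cp=U+0039
Byte[3]=F0: 4-byte lead, need 3 cont bytes. acc=0x0
Byte[4]=9C: continuation. acc=(acc<<6)|0x1C=0x1C
Byte[5]=8E: continuation. acc=(acc<<6)|0x0E=0x70E
Byte[6]=86: continuation. acc=(acc<<6)|0x06=0x1C386
Completed: cp=U+1C386 (starts at byte 3)
Byte[7]=EA: 3-byte lead, need 2 cont bytes. acc=0xA
Byte[8]=AC: continuation. acc=(acc<<6)|0x2C=0x2AC
Byte[9]=85: continuation. acc=(acc<<6)|0x05=0xAB05
Completed: cp=U+AB05 (starts at byte 7)
Byte[10]=60: 1-byte ASCII. cp=U+0060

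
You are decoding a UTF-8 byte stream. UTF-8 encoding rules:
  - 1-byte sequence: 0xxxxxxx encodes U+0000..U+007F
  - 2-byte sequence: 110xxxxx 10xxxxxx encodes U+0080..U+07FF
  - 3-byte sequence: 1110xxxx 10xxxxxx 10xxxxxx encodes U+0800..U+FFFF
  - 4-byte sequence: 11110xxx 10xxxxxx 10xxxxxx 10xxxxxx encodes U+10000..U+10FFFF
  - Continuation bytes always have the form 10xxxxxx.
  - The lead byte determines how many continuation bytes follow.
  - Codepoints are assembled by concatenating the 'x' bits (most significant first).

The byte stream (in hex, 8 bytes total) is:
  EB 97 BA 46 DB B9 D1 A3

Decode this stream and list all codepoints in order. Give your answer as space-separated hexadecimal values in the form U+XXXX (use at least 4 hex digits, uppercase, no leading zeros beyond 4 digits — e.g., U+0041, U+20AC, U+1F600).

Byte[0]=EB: 3-byte lead, need 2 cont bytes. acc=0xB
Byte[1]=97: continuation. acc=(acc<<6)|0x17=0x2D7
Byte[2]=BA: continuation. acc=(acc<<6)|0x3A=0xB5FA
Completed: cp=U+B5FA (starts at byte 0)
Byte[3]=46: 1-byte ASCII. cp=U+0046
Byte[4]=DB: 2-byte lead, need 1 cont bytes. acc=0x1B
Byte[5]=B9: continuation. acc=(acc<<6)|0x39=0x6F9
Completed: cp=U+06F9 (starts at byte 4)
Byte[6]=D1: 2-byte lead, need 1 cont bytes. acc=0x11
Byte[7]=A3: continuation. acc=(acc<<6)|0x23=0x463
Completed: cp=U+0463 (starts at byte 6)

Answer: U+B5FA U+0046 U+06F9 U+0463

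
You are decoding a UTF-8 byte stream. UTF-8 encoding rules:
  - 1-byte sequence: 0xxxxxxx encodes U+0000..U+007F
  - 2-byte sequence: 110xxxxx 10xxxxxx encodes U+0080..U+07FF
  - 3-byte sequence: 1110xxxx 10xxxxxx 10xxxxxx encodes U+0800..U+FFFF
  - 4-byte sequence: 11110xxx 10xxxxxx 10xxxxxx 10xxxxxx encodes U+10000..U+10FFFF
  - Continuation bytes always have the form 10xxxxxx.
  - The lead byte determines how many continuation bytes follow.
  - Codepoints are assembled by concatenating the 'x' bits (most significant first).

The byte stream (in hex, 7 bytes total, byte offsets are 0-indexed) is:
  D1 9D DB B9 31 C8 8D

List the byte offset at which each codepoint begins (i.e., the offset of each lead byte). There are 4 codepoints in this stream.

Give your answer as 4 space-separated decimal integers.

Answer: 0 2 4 5

Derivation:
Byte[0]=D1: 2-byte lead, need 1 cont bytes. acc=0x11
Byte[1]=9D: continuation. acc=(acc<<6)|0x1D=0x45D
Completed: cp=U+045D (starts at byte 0)
Byte[2]=DB: 2-byte lead, need 1 cont bytes. acc=0x1B
Byte[3]=B9: continuation. acc=(acc<<6)|0x39=0x6F9
Completed: cp=U+06F9 (starts at byte 2)
Byte[4]=31: 1-byte ASCII. cp=U+0031
Byte[5]=C8: 2-byte lead, need 1 cont bytes. acc=0x8
Byte[6]=8D: continuation. acc=(acc<<6)|0x0D=0x20D
Completed: cp=U+020D (starts at byte 5)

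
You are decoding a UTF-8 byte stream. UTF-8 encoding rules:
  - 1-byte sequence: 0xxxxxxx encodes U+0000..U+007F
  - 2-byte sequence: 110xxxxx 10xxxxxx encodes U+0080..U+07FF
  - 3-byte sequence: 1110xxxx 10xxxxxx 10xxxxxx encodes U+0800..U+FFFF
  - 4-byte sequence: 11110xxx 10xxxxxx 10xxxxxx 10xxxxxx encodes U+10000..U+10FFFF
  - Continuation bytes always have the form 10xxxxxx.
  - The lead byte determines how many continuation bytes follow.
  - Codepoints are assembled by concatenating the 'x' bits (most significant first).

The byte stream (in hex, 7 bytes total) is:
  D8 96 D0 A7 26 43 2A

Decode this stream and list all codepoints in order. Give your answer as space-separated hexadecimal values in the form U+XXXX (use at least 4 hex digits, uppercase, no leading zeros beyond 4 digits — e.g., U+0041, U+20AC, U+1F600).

Byte[0]=D8: 2-byte lead, need 1 cont bytes. acc=0x18
Byte[1]=96: continuation. acc=(acc<<6)|0x16=0x616
Completed: cp=U+0616 (starts at byte 0)
Byte[2]=D0: 2-byte lead, need 1 cont bytes. acc=0x10
Byte[3]=A7: continuation. acc=(acc<<6)|0x27=0x427
Completed: cp=U+0427 (starts at byte 2)
Byte[4]=26: 1-byte ASCII. cp=U+0026
Byte[5]=43: 1-byte ASCII. cp=U+0043
Byte[6]=2A: 1-byte ASCII. cp=U+002A

Answer: U+0616 U+0427 U+0026 U+0043 U+002A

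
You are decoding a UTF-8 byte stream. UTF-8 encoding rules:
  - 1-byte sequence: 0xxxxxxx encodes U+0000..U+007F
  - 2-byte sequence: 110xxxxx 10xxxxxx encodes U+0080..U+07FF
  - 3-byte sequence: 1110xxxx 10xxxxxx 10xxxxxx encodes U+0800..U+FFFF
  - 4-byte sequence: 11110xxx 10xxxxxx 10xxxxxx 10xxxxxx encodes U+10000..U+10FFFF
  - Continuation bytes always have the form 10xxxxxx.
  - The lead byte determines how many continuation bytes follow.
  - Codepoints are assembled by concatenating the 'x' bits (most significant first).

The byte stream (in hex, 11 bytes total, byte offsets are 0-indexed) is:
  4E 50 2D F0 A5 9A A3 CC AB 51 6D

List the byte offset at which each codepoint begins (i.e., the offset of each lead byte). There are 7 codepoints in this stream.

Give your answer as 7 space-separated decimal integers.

Byte[0]=4E: 1-byte ASCII. cp=U+004E
Byte[1]=50: 1-byte ASCII. cp=U+0050
Byte[2]=2D: 1-byte ASCII. cp=U+002D
Byte[3]=F0: 4-byte lead, need 3 cont bytes. acc=0x0
Byte[4]=A5: continuation. acc=(acc<<6)|0x25=0x25
Byte[5]=9A: continuation. acc=(acc<<6)|0x1A=0x95A
Byte[6]=A3: continuation. acc=(acc<<6)|0x23=0x256A3
Completed: cp=U+256A3 (starts at byte 3)
Byte[7]=CC: 2-byte lead, need 1 cont bytes. acc=0xC
Byte[8]=AB: continuation. acc=(acc<<6)|0x2B=0x32B
Completed: cp=U+032B (starts at byte 7)
Byte[9]=51: 1-byte ASCII. cp=U+0051
Byte[10]=6D: 1-byte ASCII. cp=U+006D

Answer: 0 1 2 3 7 9 10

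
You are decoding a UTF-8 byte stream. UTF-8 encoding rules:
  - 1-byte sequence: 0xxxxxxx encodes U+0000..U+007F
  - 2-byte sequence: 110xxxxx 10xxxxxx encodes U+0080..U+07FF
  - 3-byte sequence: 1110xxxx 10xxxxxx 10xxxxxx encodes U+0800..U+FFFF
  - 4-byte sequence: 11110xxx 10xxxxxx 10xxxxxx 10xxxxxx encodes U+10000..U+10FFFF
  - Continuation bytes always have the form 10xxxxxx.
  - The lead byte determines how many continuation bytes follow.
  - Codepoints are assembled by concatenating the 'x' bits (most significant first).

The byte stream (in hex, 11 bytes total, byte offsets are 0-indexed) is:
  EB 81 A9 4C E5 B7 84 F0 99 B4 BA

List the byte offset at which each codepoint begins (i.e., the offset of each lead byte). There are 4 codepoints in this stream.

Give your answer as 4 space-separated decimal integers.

Answer: 0 3 4 7

Derivation:
Byte[0]=EB: 3-byte lead, need 2 cont bytes. acc=0xB
Byte[1]=81: continuation. acc=(acc<<6)|0x01=0x2C1
Byte[2]=A9: continuation. acc=(acc<<6)|0x29=0xB069
Completed: cp=U+B069 (starts at byte 0)
Byte[3]=4C: 1-byte ASCII. cp=U+004C
Byte[4]=E5: 3-byte lead, need 2 cont bytes. acc=0x5
Byte[5]=B7: continuation. acc=(acc<<6)|0x37=0x177
Byte[6]=84: continuation. acc=(acc<<6)|0x04=0x5DC4
Completed: cp=U+5DC4 (starts at byte 4)
Byte[7]=F0: 4-byte lead, need 3 cont bytes. acc=0x0
Byte[8]=99: continuation. acc=(acc<<6)|0x19=0x19
Byte[9]=B4: continuation. acc=(acc<<6)|0x34=0x674
Byte[10]=BA: continuation. acc=(acc<<6)|0x3A=0x19D3A
Completed: cp=U+19D3A (starts at byte 7)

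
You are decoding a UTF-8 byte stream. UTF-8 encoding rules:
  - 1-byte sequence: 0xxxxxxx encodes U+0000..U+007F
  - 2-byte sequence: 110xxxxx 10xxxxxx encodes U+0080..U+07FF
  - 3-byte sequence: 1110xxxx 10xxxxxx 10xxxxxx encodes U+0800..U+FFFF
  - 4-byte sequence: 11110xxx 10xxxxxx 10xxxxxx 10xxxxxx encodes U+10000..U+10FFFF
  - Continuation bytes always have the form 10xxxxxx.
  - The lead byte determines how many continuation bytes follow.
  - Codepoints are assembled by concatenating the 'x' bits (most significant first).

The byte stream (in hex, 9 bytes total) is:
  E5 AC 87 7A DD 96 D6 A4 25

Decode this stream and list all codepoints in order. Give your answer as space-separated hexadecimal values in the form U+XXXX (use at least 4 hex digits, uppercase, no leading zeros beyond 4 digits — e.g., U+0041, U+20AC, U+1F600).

Answer: U+5B07 U+007A U+0756 U+05A4 U+0025

Derivation:
Byte[0]=E5: 3-byte lead, need 2 cont bytes. acc=0x5
Byte[1]=AC: continuation. acc=(acc<<6)|0x2C=0x16C
Byte[2]=87: continuation. acc=(acc<<6)|0x07=0x5B07
Completed: cp=U+5B07 (starts at byte 0)
Byte[3]=7A: 1-byte ASCII. cp=U+007A
Byte[4]=DD: 2-byte lead, need 1 cont bytes. acc=0x1D
Byte[5]=96: continuation. acc=(acc<<6)|0x16=0x756
Completed: cp=U+0756 (starts at byte 4)
Byte[6]=D6: 2-byte lead, need 1 cont bytes. acc=0x16
Byte[7]=A4: continuation. acc=(acc<<6)|0x24=0x5A4
Completed: cp=U+05A4 (starts at byte 6)
Byte[8]=25: 1-byte ASCII. cp=U+0025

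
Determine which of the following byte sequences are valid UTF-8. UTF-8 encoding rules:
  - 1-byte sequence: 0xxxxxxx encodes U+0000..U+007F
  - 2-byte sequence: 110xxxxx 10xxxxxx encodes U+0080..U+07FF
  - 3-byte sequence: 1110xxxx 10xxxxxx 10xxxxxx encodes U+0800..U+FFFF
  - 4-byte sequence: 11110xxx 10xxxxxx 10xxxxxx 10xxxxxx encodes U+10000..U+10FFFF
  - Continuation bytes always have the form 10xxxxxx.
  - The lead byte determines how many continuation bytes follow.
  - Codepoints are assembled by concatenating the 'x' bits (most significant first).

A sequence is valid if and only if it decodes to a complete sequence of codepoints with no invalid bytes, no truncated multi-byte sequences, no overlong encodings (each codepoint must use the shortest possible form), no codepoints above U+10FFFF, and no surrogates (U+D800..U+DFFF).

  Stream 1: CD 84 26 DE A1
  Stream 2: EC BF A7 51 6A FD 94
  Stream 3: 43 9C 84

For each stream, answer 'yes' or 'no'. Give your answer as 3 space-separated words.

Answer: yes no no

Derivation:
Stream 1: decodes cleanly. VALID
Stream 2: error at byte offset 5. INVALID
Stream 3: error at byte offset 1. INVALID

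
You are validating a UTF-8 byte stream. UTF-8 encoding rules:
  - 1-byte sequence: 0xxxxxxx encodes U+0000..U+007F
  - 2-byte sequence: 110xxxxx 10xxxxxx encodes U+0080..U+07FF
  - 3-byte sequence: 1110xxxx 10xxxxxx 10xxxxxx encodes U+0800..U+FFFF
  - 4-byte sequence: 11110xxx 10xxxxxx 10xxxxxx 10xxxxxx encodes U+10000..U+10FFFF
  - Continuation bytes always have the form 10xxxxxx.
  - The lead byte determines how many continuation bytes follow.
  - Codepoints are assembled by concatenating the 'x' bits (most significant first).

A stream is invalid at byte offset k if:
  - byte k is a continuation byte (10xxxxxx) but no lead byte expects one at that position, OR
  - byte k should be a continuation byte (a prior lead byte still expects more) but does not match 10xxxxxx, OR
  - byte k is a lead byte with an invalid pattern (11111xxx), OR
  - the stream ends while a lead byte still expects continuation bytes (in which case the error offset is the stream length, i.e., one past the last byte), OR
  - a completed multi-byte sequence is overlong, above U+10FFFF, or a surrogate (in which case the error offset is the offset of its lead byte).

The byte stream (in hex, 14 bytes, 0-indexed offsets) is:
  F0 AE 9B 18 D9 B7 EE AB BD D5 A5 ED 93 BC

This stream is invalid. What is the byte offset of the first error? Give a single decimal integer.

Answer: 3

Derivation:
Byte[0]=F0: 4-byte lead, need 3 cont bytes. acc=0x0
Byte[1]=AE: continuation. acc=(acc<<6)|0x2E=0x2E
Byte[2]=9B: continuation. acc=(acc<<6)|0x1B=0xB9B
Byte[3]=18: expected 10xxxxxx continuation. INVALID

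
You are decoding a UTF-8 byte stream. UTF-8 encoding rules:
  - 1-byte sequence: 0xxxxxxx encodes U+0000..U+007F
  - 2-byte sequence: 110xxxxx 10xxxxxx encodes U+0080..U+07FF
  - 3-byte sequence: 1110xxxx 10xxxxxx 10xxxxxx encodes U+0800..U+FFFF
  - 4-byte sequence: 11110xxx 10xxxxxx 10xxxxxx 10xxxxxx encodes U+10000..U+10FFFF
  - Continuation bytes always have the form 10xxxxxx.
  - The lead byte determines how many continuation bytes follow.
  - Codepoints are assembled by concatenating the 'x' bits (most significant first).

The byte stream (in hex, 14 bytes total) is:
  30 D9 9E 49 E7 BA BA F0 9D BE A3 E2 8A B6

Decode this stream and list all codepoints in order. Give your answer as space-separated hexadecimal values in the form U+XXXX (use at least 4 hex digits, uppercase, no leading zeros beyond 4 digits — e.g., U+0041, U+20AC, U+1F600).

Byte[0]=30: 1-byte ASCII. cp=U+0030
Byte[1]=D9: 2-byte lead, need 1 cont bytes. acc=0x19
Byte[2]=9E: continuation. acc=(acc<<6)|0x1E=0x65E
Completed: cp=U+065E (starts at byte 1)
Byte[3]=49: 1-byte ASCII. cp=U+0049
Byte[4]=E7: 3-byte lead, need 2 cont bytes. acc=0x7
Byte[5]=BA: continuation. acc=(acc<<6)|0x3A=0x1FA
Byte[6]=BA: continuation. acc=(acc<<6)|0x3A=0x7EBA
Completed: cp=U+7EBA (starts at byte 4)
Byte[7]=F0: 4-byte lead, need 3 cont bytes. acc=0x0
Byte[8]=9D: continuation. acc=(acc<<6)|0x1D=0x1D
Byte[9]=BE: continuation. acc=(acc<<6)|0x3E=0x77E
Byte[10]=A3: continuation. acc=(acc<<6)|0x23=0x1DFA3
Completed: cp=U+1DFA3 (starts at byte 7)
Byte[11]=E2: 3-byte lead, need 2 cont bytes. acc=0x2
Byte[12]=8A: continuation. acc=(acc<<6)|0x0A=0x8A
Byte[13]=B6: continuation. acc=(acc<<6)|0x36=0x22B6
Completed: cp=U+22B6 (starts at byte 11)

Answer: U+0030 U+065E U+0049 U+7EBA U+1DFA3 U+22B6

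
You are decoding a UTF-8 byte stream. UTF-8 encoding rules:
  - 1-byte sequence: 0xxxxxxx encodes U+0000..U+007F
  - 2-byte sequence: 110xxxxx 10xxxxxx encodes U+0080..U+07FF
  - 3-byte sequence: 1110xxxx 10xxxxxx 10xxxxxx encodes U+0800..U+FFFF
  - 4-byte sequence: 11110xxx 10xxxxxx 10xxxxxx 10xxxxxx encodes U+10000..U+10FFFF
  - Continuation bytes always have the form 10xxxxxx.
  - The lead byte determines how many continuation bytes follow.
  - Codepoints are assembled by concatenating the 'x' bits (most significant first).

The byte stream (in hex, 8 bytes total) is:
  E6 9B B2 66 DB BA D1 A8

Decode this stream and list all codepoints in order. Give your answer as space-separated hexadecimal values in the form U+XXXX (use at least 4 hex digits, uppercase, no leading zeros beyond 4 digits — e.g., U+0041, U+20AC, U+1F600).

Byte[0]=E6: 3-byte lead, need 2 cont bytes. acc=0x6
Byte[1]=9B: continuation. acc=(acc<<6)|0x1B=0x19B
Byte[2]=B2: continuation. acc=(acc<<6)|0x32=0x66F2
Completed: cp=U+66F2 (starts at byte 0)
Byte[3]=66: 1-byte ASCII. cp=U+0066
Byte[4]=DB: 2-byte lead, need 1 cont bytes. acc=0x1B
Byte[5]=BA: continuation. acc=(acc<<6)|0x3A=0x6FA
Completed: cp=U+06FA (starts at byte 4)
Byte[6]=D1: 2-byte lead, need 1 cont bytes. acc=0x11
Byte[7]=A8: continuation. acc=(acc<<6)|0x28=0x468
Completed: cp=U+0468 (starts at byte 6)

Answer: U+66F2 U+0066 U+06FA U+0468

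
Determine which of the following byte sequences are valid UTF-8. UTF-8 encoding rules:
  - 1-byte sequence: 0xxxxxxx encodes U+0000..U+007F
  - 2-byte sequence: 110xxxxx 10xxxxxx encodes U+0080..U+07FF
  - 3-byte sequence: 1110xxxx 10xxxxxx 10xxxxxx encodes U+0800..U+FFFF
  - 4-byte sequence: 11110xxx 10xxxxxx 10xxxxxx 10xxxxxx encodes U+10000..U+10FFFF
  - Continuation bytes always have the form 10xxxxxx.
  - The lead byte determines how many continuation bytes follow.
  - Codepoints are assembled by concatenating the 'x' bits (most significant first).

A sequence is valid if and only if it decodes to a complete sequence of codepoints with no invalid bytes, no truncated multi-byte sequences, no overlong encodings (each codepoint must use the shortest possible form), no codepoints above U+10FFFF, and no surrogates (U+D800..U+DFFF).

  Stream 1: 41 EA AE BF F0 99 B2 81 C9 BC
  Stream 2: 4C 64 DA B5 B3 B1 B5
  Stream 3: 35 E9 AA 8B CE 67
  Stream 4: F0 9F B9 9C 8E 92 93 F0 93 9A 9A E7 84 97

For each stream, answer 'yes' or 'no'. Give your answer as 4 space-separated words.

Stream 1: decodes cleanly. VALID
Stream 2: error at byte offset 4. INVALID
Stream 3: error at byte offset 5. INVALID
Stream 4: error at byte offset 4. INVALID

Answer: yes no no no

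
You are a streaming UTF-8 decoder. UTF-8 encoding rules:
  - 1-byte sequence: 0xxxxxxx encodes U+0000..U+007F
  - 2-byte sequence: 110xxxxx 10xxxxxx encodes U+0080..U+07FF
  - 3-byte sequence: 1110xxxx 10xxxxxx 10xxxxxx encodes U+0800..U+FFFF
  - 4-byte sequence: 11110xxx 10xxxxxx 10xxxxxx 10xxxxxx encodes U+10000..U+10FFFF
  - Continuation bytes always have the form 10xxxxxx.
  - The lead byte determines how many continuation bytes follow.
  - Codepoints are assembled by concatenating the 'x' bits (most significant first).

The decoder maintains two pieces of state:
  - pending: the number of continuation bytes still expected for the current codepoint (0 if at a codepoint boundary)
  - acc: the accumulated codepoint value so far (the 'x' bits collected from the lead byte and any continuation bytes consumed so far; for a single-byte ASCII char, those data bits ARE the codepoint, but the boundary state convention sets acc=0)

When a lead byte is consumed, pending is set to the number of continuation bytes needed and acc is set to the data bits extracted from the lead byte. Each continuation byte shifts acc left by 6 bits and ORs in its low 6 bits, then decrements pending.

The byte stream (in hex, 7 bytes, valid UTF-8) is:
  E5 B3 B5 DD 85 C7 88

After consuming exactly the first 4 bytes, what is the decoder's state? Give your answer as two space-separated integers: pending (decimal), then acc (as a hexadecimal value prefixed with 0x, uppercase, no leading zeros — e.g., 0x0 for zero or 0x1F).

Answer: 1 0x1D

Derivation:
Byte[0]=E5: 3-byte lead. pending=2, acc=0x5
Byte[1]=B3: continuation. acc=(acc<<6)|0x33=0x173, pending=1
Byte[2]=B5: continuation. acc=(acc<<6)|0x35=0x5CF5, pending=0
Byte[3]=DD: 2-byte lead. pending=1, acc=0x1D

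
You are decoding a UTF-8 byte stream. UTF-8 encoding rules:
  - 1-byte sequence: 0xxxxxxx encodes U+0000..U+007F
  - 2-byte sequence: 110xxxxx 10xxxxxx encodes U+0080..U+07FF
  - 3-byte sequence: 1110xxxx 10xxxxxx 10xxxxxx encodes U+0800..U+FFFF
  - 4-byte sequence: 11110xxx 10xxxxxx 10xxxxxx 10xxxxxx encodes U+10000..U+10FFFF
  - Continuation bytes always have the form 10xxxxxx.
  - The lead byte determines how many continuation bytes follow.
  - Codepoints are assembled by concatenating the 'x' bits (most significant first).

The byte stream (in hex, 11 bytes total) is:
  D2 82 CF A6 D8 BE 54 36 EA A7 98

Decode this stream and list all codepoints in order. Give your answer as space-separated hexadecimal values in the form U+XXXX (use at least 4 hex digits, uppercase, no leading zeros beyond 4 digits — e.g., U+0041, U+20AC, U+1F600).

Byte[0]=D2: 2-byte lead, need 1 cont bytes. acc=0x12
Byte[1]=82: continuation. acc=(acc<<6)|0x02=0x482
Completed: cp=U+0482 (starts at byte 0)
Byte[2]=CF: 2-byte lead, need 1 cont bytes. acc=0xF
Byte[3]=A6: continuation. acc=(acc<<6)|0x26=0x3E6
Completed: cp=U+03E6 (starts at byte 2)
Byte[4]=D8: 2-byte lead, need 1 cont bytes. acc=0x18
Byte[5]=BE: continuation. acc=(acc<<6)|0x3E=0x63E
Completed: cp=U+063E (starts at byte 4)
Byte[6]=54: 1-byte ASCII. cp=U+0054
Byte[7]=36: 1-byte ASCII. cp=U+0036
Byte[8]=EA: 3-byte lead, need 2 cont bytes. acc=0xA
Byte[9]=A7: continuation. acc=(acc<<6)|0x27=0x2A7
Byte[10]=98: continuation. acc=(acc<<6)|0x18=0xA9D8
Completed: cp=U+A9D8 (starts at byte 8)

Answer: U+0482 U+03E6 U+063E U+0054 U+0036 U+A9D8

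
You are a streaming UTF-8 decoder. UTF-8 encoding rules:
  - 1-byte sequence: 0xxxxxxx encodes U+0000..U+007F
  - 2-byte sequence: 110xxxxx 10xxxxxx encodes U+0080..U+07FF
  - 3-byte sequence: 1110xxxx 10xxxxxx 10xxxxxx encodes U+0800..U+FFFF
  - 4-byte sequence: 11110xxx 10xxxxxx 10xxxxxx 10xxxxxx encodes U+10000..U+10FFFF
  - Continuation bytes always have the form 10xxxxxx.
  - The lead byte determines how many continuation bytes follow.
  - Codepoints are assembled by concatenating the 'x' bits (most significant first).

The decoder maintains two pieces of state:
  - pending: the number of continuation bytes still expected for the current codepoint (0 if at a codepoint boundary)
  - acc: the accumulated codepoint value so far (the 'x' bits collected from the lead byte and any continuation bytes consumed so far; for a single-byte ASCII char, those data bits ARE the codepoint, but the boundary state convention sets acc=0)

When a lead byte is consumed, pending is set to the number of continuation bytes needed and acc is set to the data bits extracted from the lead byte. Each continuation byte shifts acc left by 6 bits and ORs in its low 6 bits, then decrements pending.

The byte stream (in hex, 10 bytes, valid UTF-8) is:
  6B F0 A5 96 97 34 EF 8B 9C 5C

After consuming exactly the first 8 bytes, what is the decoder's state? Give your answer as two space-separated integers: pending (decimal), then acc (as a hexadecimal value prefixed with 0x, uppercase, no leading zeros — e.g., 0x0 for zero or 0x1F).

Answer: 1 0x3CB

Derivation:
Byte[0]=6B: 1-byte. pending=0, acc=0x0
Byte[1]=F0: 4-byte lead. pending=3, acc=0x0
Byte[2]=A5: continuation. acc=(acc<<6)|0x25=0x25, pending=2
Byte[3]=96: continuation. acc=(acc<<6)|0x16=0x956, pending=1
Byte[4]=97: continuation. acc=(acc<<6)|0x17=0x25597, pending=0
Byte[5]=34: 1-byte. pending=0, acc=0x0
Byte[6]=EF: 3-byte lead. pending=2, acc=0xF
Byte[7]=8B: continuation. acc=(acc<<6)|0x0B=0x3CB, pending=1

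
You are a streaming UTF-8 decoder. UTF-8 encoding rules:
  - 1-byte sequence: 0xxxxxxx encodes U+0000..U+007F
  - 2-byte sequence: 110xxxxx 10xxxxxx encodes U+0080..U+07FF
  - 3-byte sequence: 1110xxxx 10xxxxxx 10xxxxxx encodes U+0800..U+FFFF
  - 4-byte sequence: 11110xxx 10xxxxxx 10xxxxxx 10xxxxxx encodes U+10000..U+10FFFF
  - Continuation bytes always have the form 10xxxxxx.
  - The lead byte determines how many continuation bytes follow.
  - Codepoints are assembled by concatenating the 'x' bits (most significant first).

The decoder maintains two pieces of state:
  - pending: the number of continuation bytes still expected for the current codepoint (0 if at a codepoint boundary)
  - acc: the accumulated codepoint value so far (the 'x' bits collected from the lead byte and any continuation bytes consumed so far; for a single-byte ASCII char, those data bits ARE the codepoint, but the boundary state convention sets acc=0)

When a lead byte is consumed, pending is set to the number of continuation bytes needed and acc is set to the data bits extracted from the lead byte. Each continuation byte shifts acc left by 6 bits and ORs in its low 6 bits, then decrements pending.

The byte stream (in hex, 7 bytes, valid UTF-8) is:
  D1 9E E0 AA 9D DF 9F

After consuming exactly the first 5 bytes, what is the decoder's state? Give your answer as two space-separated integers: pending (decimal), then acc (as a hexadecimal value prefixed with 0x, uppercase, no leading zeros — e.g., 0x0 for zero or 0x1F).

Answer: 0 0xA9D

Derivation:
Byte[0]=D1: 2-byte lead. pending=1, acc=0x11
Byte[1]=9E: continuation. acc=(acc<<6)|0x1E=0x45E, pending=0
Byte[2]=E0: 3-byte lead. pending=2, acc=0x0
Byte[3]=AA: continuation. acc=(acc<<6)|0x2A=0x2A, pending=1
Byte[4]=9D: continuation. acc=(acc<<6)|0x1D=0xA9D, pending=0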